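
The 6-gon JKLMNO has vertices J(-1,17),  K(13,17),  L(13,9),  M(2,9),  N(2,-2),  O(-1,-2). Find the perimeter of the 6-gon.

66

|JK| = √((14)² + (0)²) = √196 = 14
|KL| = √((0)² + (-8)²) = √64 = 8
|LM| = √((-11)² + (0)²) = √121 = 11
|MN| = √((0)² + (-11)²) = √121 = 11
|NO| = √((-3)² + (0)²) = √9 = 3
|OJ| = √((0)² + (19)²) = √361 = 19
Perimeter = 14 + 8 + 11 + 11 + 3 + 19 = 66.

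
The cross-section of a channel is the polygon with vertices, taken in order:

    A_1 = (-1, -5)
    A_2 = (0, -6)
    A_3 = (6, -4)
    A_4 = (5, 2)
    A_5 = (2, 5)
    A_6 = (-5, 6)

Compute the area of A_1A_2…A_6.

Apply the surveyor's formula: 2A = Σ (x_i·y_{i+1} − x_{i+1}·y_i), indices taken mod 6.
Σ = (6) + (36) + (32) + (21) + (37) + (31) = 163
Area = |Σ|/2 = 81.5.

81.5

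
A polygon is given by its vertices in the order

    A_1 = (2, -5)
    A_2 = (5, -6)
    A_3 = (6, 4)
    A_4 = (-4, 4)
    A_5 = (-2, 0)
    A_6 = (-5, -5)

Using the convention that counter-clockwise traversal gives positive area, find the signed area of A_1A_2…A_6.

Apply the surveyor's formula: 2A = Σ (x_i·y_{i+1} − x_{i+1}·y_i), indices taken mod 6.
Σ = (13) + (56) + (40) + (8) + (10) + (35) = 162
Signed area = Σ/2 = 81 (positive ⇒ counter-clockwise traversal).

81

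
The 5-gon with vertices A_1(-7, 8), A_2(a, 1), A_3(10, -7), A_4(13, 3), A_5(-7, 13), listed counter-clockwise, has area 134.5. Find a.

4

Write out the shoelace sum; only the two edges meeting at A_2 involve a:
2·Area = [((-7)·1 − a·8) + (a·(-7) − 10·1)] + 346
       = -15·a + 329 = 269
⇒ a = 4.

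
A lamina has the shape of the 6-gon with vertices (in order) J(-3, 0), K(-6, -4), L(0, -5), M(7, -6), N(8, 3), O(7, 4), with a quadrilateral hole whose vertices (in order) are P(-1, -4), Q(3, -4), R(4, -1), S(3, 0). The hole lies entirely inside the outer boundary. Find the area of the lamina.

74.5

Outer boundary:
Σ = (12) + (30) + (35) + (69) + (11) + (12) = 169
Area = |Σ|/2 = 84.5.
Hole:
Apply the shoelace (surveyor's) formula: 2A = Σ (x_i·y_{i+1} − x_{i+1}·y_i), indices taken mod 4.
Σ = (16) + (13) + (3) + (-12) = 20
Area = |Σ|/2 = 10.
Net area = 84.5 − 10 = 74.5.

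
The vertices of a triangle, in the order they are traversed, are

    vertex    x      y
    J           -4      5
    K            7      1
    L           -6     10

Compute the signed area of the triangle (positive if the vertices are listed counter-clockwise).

Apply the shoelace (surveyor's) formula: 2A = Σ (x_i·y_{i+1} − x_{i+1}·y_i), indices taken mod 3.
Σ = (-39) + (76) + (10) = 47
Signed area = Σ/2 = 23.5 (positive ⇒ counter-clockwise traversal).

23.5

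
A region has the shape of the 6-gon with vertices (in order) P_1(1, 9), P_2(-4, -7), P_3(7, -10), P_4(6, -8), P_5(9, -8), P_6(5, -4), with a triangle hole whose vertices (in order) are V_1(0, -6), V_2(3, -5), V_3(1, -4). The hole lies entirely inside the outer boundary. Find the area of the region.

Outer boundary:
P_1→P_2: (1)(-7) − (-4)(9) = 29
P_2→P_3: (-4)(-10) − (7)(-7) = 89
P_3→P_4: (7)(-8) − (6)(-10) = 4
P_4→P_5: (6)(-8) − (9)(-8) = 24
P_5→P_6: (9)(-4) − (5)(-8) = 4
P_6→P_1: (5)(9) − (1)(-4) = 49
Σ = 199
Area = |Σ|/2 = 99.5.
Hole:
Apply Gauss's area formula: 2A = Σ (x_i·y_{i+1} − x_{i+1}·y_i), indices taken mod 3.
Σ = (18) + (-7) + (-6) = 5
Area = |Σ|/2 = 2.5.
Net area = 99.5 − 2.5 = 97.

97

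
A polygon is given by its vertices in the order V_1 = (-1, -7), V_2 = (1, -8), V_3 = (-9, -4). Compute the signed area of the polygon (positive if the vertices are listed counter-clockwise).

-1

Σ = (15) + (-76) + (59) = -2
Signed area = Σ/2 = -1 (negative ⇒ clockwise traversal).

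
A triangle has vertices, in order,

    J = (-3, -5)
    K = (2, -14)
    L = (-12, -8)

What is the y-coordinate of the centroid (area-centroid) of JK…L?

-9

Apply the surveyor's formula. First the cross-terms c_i = x_i·y_{i+1} − x_{i+1}·y_i:
  52, -184, 36  ⇒  2A = -96, A = -48.
Then Σ (y_i + y_{i+1})·c_i = 2592, so ȳ = 2592 / (6·(-48)) = -9.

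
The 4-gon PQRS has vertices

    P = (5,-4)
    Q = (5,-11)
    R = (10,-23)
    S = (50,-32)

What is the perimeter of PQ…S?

|PQ| = √((0)² + (-7)²) = √49 = 7
|QR| = √((5)² + (-12)²) = √169 = 13
|RS| = √((40)² + (-9)²) = √1681 = 41
|SP| = √((-45)² + (28)²) = √2809 = 53
Perimeter = 7 + 13 + 41 + 53 = 114.

114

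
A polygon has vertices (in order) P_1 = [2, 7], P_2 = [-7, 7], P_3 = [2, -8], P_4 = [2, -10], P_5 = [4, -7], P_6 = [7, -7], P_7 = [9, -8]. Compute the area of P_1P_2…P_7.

117

Apply the surveyor's formula: 2A = Σ (x_i·y_{i+1} − x_{i+1}·y_i), indices taken mod 7.
Σ = (63) + (42) + (-4) + (26) + (21) + (7) + (79) = 234
Area = |Σ|/2 = 117.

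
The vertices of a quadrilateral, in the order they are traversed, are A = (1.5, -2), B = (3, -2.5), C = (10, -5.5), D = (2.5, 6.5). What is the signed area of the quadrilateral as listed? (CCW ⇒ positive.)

37.375

A→B: (1.5)(-2.5) − (3)(-2) = 2.25
B→C: (3)(-5.5) − (10)(-2.5) = 8.5
C→D: (10)(6.5) − (2.5)(-5.5) = 78.75
D→A: (2.5)(-2) − (1.5)(6.5) = -14.75
Σ = 74.75
Signed area = Σ/2 = 37.375 (positive ⇒ counter-clockwise traversal).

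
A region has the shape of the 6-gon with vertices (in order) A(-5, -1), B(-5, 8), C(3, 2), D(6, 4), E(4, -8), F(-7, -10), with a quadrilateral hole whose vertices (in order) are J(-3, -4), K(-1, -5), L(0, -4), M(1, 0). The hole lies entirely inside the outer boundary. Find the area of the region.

Outer boundary:
Σ = (-45) + (-34) + (0) + (-64) + (-96) + (-43) = -282
Area = |Σ|/2 = 141.
Hole:
Apply the surveyor's formula: 2A = Σ (x_i·y_{i+1} − x_{i+1}·y_i), indices taken mod 4.
Σ = (11) + (4) + (4) + (-4) = 15
Area = |Σ|/2 = 7.5.
Net area = 141 − 7.5 = 133.5.

133.5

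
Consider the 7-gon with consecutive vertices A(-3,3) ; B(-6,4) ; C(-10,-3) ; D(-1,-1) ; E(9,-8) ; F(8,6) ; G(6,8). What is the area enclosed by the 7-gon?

138

Σ = (6) + (58) + (7) + (17) + (118) + (28) + (42) = 276
Area = |Σ|/2 = 138.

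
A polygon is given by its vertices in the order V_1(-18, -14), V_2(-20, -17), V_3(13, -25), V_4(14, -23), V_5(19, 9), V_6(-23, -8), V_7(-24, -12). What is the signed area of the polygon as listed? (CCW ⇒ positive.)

Apply the surveyor's formula: 2A = Σ (x_i·y_{i+1} − x_{i+1}·y_i), indices taken mod 7.
Σ = (26) + (721) + (51) + (563) + (55) + (84) + (120) = 1620
Signed area = Σ/2 = 810 (positive ⇒ counter-clockwise traversal).

810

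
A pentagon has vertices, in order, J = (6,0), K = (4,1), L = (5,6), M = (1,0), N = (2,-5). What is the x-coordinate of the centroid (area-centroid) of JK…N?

35/11

Apply Gauss's area formula. First the cross-terms c_i = x_i·y_{i+1} − x_{i+1}·y_i:
  6, 19, -6, -5, 30  ⇒  2A = 44, A = 22.
Then Σ (x_i + x_{i+1})·c_i = 420, so x̄ = 420 / (6·22) = 35/11.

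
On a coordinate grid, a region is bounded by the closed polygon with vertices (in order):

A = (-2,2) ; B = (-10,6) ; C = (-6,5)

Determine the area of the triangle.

4

Σ = (8) + (-14) + (-2) = -8
Area = |Σ|/2 = 4.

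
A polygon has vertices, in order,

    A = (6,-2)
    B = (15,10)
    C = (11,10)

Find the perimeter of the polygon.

32

|AB| = √((9)² + (12)²) = √225 = 15
|BC| = √((-4)² + (0)²) = √16 = 4
|CA| = √((-5)² + (-12)²) = √169 = 13
Perimeter = 15 + 4 + 13 = 32.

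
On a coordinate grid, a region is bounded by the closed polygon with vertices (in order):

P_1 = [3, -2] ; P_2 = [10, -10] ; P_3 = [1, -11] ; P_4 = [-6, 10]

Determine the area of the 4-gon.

92

P_1→P_2: (3)(-10) − (10)(-2) = -10
P_2→P_3: (10)(-11) − (1)(-10) = -100
P_3→P_4: (1)(10) − (-6)(-11) = -56
P_4→P_1: (-6)(-2) − (3)(10) = -18
Σ = -184
Area = |Σ|/2 = 92.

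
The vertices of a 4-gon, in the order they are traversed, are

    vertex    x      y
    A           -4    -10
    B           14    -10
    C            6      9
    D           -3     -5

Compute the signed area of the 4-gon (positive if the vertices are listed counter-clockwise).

Apply the shoelace (surveyor's) formula: 2A = Σ (x_i·y_{i+1} − x_{i+1}·y_i), indices taken mod 4.
Σ = (180) + (186) + (-3) + (10) = 373
Signed area = Σ/2 = 186.5 (positive ⇒ counter-clockwise traversal).

186.5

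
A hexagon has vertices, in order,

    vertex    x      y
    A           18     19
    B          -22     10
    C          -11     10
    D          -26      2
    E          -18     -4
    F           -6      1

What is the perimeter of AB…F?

|AB| = √((-40)² + (-9)²) = √1681 = 41
|BC| = √((11)² + (0)²) = √121 = 11
|CD| = √((-15)² + (-8)²) = √289 = 17
|DE| = √((8)² + (-6)²) = √100 = 10
|EF| = √((12)² + (5)²) = √169 = 13
|FA| = √((24)² + (18)²) = √900 = 30
Perimeter = 41 + 11 + 17 + 10 + 13 + 30 = 122.

122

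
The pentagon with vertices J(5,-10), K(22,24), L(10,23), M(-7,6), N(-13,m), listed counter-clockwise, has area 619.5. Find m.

-17

Write out the shoelace sum; only the two edges meeting at N involve m:
2·Area = [((-7)·m − (-13)·6) + ((-13)·(-10) − 5·m)] + 827
       = -12·m + 1035 = 1239
⇒ m = -17.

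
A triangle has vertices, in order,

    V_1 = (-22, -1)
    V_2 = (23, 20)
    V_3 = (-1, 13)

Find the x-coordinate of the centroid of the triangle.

Apply the surveyor's formula. First the cross-terms c_i = x_i·y_{i+1} − x_{i+1}·y_i:
  -417, 319, 287  ⇒  2A = 189, A = 94.5.
Then Σ (x_i + x_{i+1})·c_i = 0, so x̄ = 0 / (6·94.5) = 0.

0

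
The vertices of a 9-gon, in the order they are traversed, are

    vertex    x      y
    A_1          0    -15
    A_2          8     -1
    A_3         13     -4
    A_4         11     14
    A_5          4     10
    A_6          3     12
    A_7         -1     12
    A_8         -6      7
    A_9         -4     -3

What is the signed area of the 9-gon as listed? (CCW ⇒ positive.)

Apply Gauss's area formula: 2A = Σ (x_i·y_{i+1} − x_{i+1}·y_i), indices taken mod 9.
Σ = (120) + (-19) + (226) + (54) + (18) + (48) + (65) + (46) + (60) = 618
Signed area = Σ/2 = 309 (positive ⇒ counter-clockwise traversal).

309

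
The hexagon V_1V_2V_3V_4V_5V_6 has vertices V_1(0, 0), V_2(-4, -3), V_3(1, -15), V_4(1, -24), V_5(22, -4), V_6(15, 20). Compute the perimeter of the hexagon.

106

|V_1V_2| = √((-4)² + (-3)²) = √25 = 5
|V_2V_3| = √((5)² + (-12)²) = √169 = 13
|V_3V_4| = √((0)² + (-9)²) = √81 = 9
|V_4V_5| = √((21)² + (20)²) = √841 = 29
|V_5V_6| = √((-7)² + (24)²) = √625 = 25
|V_6V_1| = √((-15)² + (-20)²) = √625 = 25
Perimeter = 5 + 13 + 9 + 29 + 25 + 25 = 106.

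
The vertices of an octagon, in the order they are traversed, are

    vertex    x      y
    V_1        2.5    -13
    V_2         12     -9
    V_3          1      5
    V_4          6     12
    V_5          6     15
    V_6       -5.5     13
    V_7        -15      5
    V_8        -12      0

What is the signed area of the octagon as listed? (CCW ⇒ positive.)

373.25

Apply the surveyor's formula: 2A = Σ (x_i·y_{i+1} − x_{i+1}·y_i), indices taken mod 8.
Σ = (133.5) + (69) + (-18) + (18) + (160.5) + (167.5) + (60) + (156) = 746.5
Signed area = Σ/2 = 373.25 (positive ⇒ counter-clockwise traversal).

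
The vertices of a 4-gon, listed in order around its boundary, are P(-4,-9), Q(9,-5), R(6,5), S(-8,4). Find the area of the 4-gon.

Apply the shoelace (surveyor's) formula: 2A = Σ (x_i·y_{i+1} − x_{i+1}·y_i), indices taken mod 4.
P→Q: (-4)(-5) − (9)(-9) = 101
Q→R: (9)(5) − (6)(-5) = 75
R→S: (6)(4) − (-8)(5) = 64
S→P: (-8)(-9) − (-4)(4) = 88
Σ = 328
Area = |Σ|/2 = 164.

164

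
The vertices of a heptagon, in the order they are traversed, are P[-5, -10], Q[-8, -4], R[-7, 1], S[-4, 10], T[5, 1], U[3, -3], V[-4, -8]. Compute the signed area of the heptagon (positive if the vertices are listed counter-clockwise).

Apply the shoelace (surveyor's) formula: 2A = Σ (x_i·y_{i+1} − x_{i+1}·y_i), indices taken mod 7.
Cross-terms: -60, -36, -66, -54, -18, -36, 0  ⇒  Σ = -270
Signed area = Σ/2 = -135 (negative ⇒ clockwise traversal).

-135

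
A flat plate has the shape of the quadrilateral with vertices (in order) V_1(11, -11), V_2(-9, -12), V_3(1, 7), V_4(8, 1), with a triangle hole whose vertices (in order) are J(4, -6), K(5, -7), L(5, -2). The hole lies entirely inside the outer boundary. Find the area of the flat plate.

215.5

Outer boundary:
Σ = (-231) + (-51) + (-55) + (-99) = -436
Area = |Σ|/2 = 218.
Hole:
Apply Gauss's area formula: 2A = Σ (x_i·y_{i+1} − x_{i+1}·y_i), indices taken mod 3.
Cross-terms: 2, 25, -22  ⇒  Σ = 5
Area = |Σ|/2 = 2.5.
Net area = 218 − 2.5 = 215.5.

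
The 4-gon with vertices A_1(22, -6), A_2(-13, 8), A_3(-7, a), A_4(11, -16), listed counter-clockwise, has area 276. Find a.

0

Write out the shoelace sum; only the two edges meeting at A_3 involve a:
2·Area = [((-13)·a − (-7)·8) + ((-7)·(-16) − 11·a)] + 384
       = -24·a + 552 = 552
⇒ a = 0.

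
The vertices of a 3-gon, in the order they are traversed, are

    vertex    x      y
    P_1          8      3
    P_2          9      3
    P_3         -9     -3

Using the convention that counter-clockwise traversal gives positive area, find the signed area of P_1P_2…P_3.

P_1→P_2: (8)(3) − (9)(3) = -3
P_2→P_3: (9)(-3) − (-9)(3) = 0
P_3→P_1: (-9)(3) − (8)(-3) = -3
Σ = -6
Signed area = Σ/2 = -3 (negative ⇒ clockwise traversal).

-3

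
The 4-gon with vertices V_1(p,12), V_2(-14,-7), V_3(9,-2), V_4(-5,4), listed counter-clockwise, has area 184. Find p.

-13

Write out the shoelace sum; only the two edges meeting at V_1 involve p:
2·Area = [((-5)·12 − p·4) + (p·(-7) − (-14)·12)] + 117
       = -11·p + 225 = 368
⇒ p = -13.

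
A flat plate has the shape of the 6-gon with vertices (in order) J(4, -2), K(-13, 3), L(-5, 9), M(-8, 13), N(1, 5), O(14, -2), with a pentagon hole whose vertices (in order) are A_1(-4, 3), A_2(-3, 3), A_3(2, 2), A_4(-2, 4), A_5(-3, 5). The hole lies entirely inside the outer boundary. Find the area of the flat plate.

122

Outer boundary:
Σ = (-14) + (-102) + (7) + (-53) + (-72) + (-20) = -254
Area = |Σ|/2 = 127.
Hole:
Apply the shoelace (surveyor's) formula: 2A = Σ (x_i·y_{i+1} − x_{i+1}·y_i), indices taken mod 5.
Σ = (-3) + (-12) + (12) + (2) + (11) = 10
Area = |Σ|/2 = 5.
Net area = 127 − 5 = 122.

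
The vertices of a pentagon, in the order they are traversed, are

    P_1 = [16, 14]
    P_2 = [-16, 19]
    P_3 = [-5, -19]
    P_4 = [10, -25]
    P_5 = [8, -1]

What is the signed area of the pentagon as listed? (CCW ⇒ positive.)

780

Apply the shoelace formula: 2A = Σ (x_i·y_{i+1} − x_{i+1}·y_i), indices taken mod 5.
Σ = (528) + (399) + (315) + (190) + (128) = 1560
Signed area = Σ/2 = 780 (positive ⇒ counter-clockwise traversal).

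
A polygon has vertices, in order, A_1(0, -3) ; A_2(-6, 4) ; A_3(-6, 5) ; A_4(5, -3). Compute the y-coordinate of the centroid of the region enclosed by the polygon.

Apply the shoelace formula. First the cross-terms c_i = x_i·y_{i+1} − x_{i+1}·y_i:
  -18, -6, -7, -15  ⇒  2A = -46, A = -23.
Then Σ (y_i + y_{i+1})·c_i = 4, so ȳ = 4 / (6·(-23)) = -2/69.

-2/69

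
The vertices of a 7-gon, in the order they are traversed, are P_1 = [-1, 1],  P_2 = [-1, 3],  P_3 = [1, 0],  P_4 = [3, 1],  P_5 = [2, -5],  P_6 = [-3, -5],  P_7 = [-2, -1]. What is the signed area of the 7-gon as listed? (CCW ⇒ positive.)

-28

Σ = (-2) + (-3) + (1) + (-17) + (-25) + (-7) + (-3) = -56
Signed area = Σ/2 = -28 (negative ⇒ clockwise traversal).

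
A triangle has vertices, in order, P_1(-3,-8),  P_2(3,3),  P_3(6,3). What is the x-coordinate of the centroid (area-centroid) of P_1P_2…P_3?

2

Apply the shoelace formula. First the cross-terms c_i = x_i·y_{i+1} − x_{i+1}·y_i:
  15, -9, -39  ⇒  2A = -33, A = -16.5.
Then Σ (x_i + x_{i+1})·c_i = -198, so x̄ = -198 / (6·(-16.5)) = 2.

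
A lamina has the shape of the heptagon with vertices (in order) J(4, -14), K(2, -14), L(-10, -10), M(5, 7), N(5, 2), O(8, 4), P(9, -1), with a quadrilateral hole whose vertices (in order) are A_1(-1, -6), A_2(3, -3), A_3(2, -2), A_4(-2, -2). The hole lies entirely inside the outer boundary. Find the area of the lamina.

186

Outer boundary:
Σ = (-28) + (-160) + (-20) + (-25) + (4) + (-44) + (-122) = -395
Area = |Σ|/2 = 197.5.
Hole:
Σ = (21) + (0) + (-8) + (10) = 23
Area = |Σ|/2 = 11.5.
Net area = 197.5 − 11.5 = 186.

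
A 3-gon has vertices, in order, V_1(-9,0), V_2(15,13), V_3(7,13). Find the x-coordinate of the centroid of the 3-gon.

13/3

Apply Gauss's area formula. First the cross-terms c_i = x_i·y_{i+1} − x_{i+1}·y_i:
  -117, 104, 117  ⇒  2A = 104, A = 52.
Then Σ (x_i + x_{i+1})·c_i = 1352, so x̄ = 1352 / (6·52) = 13/3.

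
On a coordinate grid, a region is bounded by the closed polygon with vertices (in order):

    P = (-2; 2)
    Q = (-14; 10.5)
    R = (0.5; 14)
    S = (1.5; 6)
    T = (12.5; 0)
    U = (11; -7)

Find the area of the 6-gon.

183.375

Σ = (7) + (-201.25) + (-18) + (-75) + (-87.5) + (8) = -366.75
Area = |Σ|/2 = 183.375.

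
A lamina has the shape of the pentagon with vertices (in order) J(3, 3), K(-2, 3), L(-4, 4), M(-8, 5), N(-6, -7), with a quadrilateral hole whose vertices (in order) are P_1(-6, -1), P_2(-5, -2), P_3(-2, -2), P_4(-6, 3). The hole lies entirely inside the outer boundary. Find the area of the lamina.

50.5

Outer boundary:
Apply the shoelace (surveyor's) formula: 2A = Σ (x_i·y_{i+1} − x_{i+1}·y_i), indices taken mod 5.
Cross-terms: 15, 4, 12, 86, 3  ⇒  Σ = 120
Area = |Σ|/2 = 60.
Hole:
Cross-terms: 7, 6, -18, 24  ⇒  Σ = 19
Area = |Σ|/2 = 9.5.
Net area = 60 − 9.5 = 50.5.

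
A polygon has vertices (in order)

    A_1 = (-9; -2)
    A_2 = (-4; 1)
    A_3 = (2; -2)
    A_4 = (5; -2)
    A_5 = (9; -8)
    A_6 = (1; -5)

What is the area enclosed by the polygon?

55.5

Σ = (-17) + (6) + (6) + (-22) + (-37) + (-47) = -111
Area = |Σ|/2 = 55.5.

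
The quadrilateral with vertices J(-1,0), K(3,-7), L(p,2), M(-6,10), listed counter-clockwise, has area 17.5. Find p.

0

Write out the shoelace sum; only the two edges meeting at L involve p:
2·Area = [(3·2 − p·(-7)) + (p·10 − (-6)·2)] + 17
       = 17·p + 35 = 35
⇒ p = 0.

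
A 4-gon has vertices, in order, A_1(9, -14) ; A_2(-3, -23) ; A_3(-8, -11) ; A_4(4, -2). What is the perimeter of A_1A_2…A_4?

|A_1A_2| = √((-12)² + (-9)²) = √225 = 15
|A_2A_3| = √((-5)² + (12)²) = √169 = 13
|A_3A_4| = √((12)² + (9)²) = √225 = 15
|A_4A_1| = √((5)² + (-12)²) = √169 = 13
Perimeter = 15 + 13 + 15 + 13 = 56.

56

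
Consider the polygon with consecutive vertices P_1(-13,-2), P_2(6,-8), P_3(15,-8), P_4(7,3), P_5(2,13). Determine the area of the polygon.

269.5

Apply Gauss's area formula: 2A = Σ (x_i·y_{i+1} − x_{i+1}·y_i), indices taken mod 5.
Σ = (116) + (72) + (101) + (85) + (165) = 539
Area = |Σ|/2 = 269.5.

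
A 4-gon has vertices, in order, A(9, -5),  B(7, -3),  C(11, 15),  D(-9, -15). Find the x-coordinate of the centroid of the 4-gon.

Apply the shoelace (surveyor's) formula. First the cross-terms c_i = x_i·y_{i+1} − x_{i+1}·y_i:
  8, 138, -30, 180  ⇒  2A = 296, A = 148.
Then Σ (x_i + x_{i+1})·c_i = 2552, so x̄ = 2552 / (6·148) = 319/111.

319/111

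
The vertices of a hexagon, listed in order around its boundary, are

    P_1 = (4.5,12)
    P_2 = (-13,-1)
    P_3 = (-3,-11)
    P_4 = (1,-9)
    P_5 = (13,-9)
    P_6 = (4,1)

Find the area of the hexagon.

265

Apply the shoelace formula: 2A = Σ (x_i·y_{i+1} − x_{i+1}·y_i), indices taken mod 6.
Σ = (151.5) + (140) + (38) + (108) + (49) + (43.5) = 530
Area = |Σ|/2 = 265.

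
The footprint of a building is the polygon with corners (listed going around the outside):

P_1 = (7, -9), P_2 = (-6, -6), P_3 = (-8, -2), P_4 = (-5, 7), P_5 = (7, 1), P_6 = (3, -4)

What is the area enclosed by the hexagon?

Apply the shoelace formula: 2A = Σ (x_i·y_{i+1} − x_{i+1}·y_i), indices taken mod 6.
Cross-terms: -96, -36, -66, -54, -31, 1  ⇒  Σ = -282
Area = |Σ|/2 = 141.

141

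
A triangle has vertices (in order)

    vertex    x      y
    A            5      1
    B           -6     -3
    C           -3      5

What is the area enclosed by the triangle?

Apply the surveyor's formula: 2A = Σ (x_i·y_{i+1} − x_{i+1}·y_i), indices taken mod 3.
Σ = (-9) + (-39) + (-28) = -76
Area = |Σ|/2 = 38.

38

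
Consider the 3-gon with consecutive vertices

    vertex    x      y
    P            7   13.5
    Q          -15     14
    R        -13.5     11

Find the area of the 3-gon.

32.625

Apply the shoelace (surveyor's) formula: 2A = Σ (x_i·y_{i+1} − x_{i+1}·y_i), indices taken mod 3.
Σ = (300.5) + (24) + (-259.25) = 65.25
Area = |Σ|/2 = 32.625.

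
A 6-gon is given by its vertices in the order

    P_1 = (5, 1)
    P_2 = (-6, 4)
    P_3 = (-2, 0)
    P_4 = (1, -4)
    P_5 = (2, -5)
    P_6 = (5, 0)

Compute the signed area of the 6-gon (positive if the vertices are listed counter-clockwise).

37.5

Apply the shoelace (surveyor's) formula: 2A = Σ (x_i·y_{i+1} − x_{i+1}·y_i), indices taken mod 6.
P_1→P_2: (5)(4) − (-6)(1) = 26
P_2→P_3: (-6)(0) − (-2)(4) = 8
P_3→P_4: (-2)(-4) − (1)(0) = 8
P_4→P_5: (1)(-5) − (2)(-4) = 3
P_5→P_6: (2)(0) − (5)(-5) = 25
P_6→P_1: (5)(1) − (5)(0) = 5
Σ = 75
Signed area = Σ/2 = 37.5 (positive ⇒ counter-clockwise traversal).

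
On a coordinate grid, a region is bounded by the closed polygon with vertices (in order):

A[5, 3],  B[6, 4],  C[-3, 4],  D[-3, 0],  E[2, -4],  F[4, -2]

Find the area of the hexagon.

Apply the shoelace (surveyor's) formula: 2A = Σ (x_i·y_{i+1} − x_{i+1}·y_i), indices taken mod 6.
Σ = (2) + (36) + (12) + (12) + (12) + (22) = 96
Area = |Σ|/2 = 48.

48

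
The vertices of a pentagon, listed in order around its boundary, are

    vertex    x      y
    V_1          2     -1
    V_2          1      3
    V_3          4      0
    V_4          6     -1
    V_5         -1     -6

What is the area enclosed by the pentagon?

16.5

V_1→V_2: (2)(3) − (1)(-1) = 7
V_2→V_3: (1)(0) − (4)(3) = -12
V_3→V_4: (4)(-1) − (6)(0) = -4
V_4→V_5: (6)(-6) − (-1)(-1) = -37
V_5→V_1: (-1)(-1) − (2)(-6) = 13
Σ = -33
Area = |Σ|/2 = 16.5.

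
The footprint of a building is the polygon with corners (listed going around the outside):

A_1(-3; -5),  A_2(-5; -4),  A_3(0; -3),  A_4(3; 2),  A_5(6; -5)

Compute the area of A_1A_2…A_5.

30.5

Σ = (-13) + (15) + (9) + (-27) + (-45) = -61
Area = |Σ|/2 = 30.5.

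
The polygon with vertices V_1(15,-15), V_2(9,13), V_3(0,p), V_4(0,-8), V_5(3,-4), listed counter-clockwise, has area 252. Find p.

15

The doubled signed area Σ (x_i y_{i+1} − x_{i+1} y_i) is linear in p.
With p=0 it equals 369; the coefficient of p is 9 (from the two edges through V_3).
So 9·p + 369 = 2·252 = 504 ⇒ p = 15.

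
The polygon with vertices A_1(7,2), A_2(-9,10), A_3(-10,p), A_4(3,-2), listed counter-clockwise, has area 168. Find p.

The doubled signed area Σ (x_i y_{i+1} − x_{i+1} y_i) is linear in p.
With p=0 it equals 228; the coefficient of p is -12 (from the two edges through A_3).
So -12·p + 228 = 2·168 = 336 ⇒ p = -9.

-9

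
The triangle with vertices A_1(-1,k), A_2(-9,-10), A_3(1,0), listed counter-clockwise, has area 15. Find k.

Write out the shoelace sum; only the two edges meeting at A_1 involve k:
2·Area = [(1·k − (-1)·0) + ((-1)·(-10) − (-9)·k)] + 10
       = 10·k + 20 = 30
⇒ k = 1.

1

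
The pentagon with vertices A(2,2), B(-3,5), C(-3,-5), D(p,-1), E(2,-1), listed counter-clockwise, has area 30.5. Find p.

Write out the shoelace sum; only the two edges meeting at D involve p:
2·Area = [((-3)·(-1) − p·(-5)) + (p·(-1) − 2·(-1))] + 52
       = 4·p + 57 = 61
⇒ p = 1.

1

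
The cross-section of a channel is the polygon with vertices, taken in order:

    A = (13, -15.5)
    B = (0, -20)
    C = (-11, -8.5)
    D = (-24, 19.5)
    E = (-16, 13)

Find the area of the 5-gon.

409.75

Apply the surveyor's formula: 2A = Σ (x_i·y_{i+1} − x_{i+1}·y_i), indices taken mod 5.
Cross-terms: -260, -220, -418.5, 0, 79  ⇒  Σ = -819.5
Area = |Σ|/2 = 409.75.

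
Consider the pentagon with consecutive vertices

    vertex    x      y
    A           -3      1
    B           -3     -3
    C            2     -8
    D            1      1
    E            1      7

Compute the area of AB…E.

Σ = (12) + (30) + (10) + (6) + (22) = 80
Area = |Σ|/2 = 40.

40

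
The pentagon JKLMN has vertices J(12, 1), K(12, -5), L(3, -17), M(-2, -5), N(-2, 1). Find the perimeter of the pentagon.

54

|JK| = √((0)² + (-6)²) = √36 = 6
|KL| = √((-9)² + (-12)²) = √225 = 15
|LM| = √((-5)² + (12)²) = √169 = 13
|MN| = √((0)² + (6)²) = √36 = 6
|NJ| = √((14)² + (0)²) = √196 = 14
Perimeter = 6 + 15 + 13 + 6 + 14 = 54.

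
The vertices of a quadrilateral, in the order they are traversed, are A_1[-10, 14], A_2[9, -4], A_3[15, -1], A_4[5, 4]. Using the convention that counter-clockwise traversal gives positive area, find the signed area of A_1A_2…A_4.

Cross-terms: -86, 51, 65, 110  ⇒  Σ = 140
Signed area = Σ/2 = 70 (positive ⇒ counter-clockwise traversal).

70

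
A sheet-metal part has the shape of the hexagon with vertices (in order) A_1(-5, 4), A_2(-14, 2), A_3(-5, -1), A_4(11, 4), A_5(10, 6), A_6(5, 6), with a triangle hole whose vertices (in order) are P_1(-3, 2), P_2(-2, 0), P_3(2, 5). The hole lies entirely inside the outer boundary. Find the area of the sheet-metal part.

Outer boundary:
A_1→A_2: (-5)(2) − (-14)(4) = 46
A_2→A_3: (-14)(-1) − (-5)(2) = 24
A_3→A_4: (-5)(4) − (11)(-1) = -9
A_4→A_5: (11)(6) − (10)(4) = 26
A_5→A_6: (10)(6) − (5)(6) = 30
A_6→A_1: (5)(4) − (-5)(6) = 50
Σ = 167
Area = |Σ|/2 = 83.5.
Hole:
Apply Gauss's area formula: 2A = Σ (x_i·y_{i+1} − x_{i+1}·y_i), indices taken mod 3.
Σ = (4) + (-10) + (19) = 13
Area = |Σ|/2 = 6.5.
Net area = 83.5 − 6.5 = 77.

77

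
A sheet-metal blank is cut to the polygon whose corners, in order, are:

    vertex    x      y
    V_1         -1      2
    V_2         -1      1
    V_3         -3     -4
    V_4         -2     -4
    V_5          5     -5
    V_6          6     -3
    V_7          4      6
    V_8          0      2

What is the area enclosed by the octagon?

57.5

Σ = (1) + (7) + (4) + (30) + (15) + (48) + (8) + (2) = 115
Area = |Σ|/2 = 57.5.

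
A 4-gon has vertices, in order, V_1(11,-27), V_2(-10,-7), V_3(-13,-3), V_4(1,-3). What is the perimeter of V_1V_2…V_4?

|V_1V_2| = √((-21)² + (20)²) = √841 = 29
|V_2V_3| = √((-3)² + (4)²) = √25 = 5
|V_3V_4| = √((14)² + (0)²) = √196 = 14
|V_4V_1| = √((10)² + (-24)²) = √676 = 26
Perimeter = 29 + 5 + 14 + 26 = 74.

74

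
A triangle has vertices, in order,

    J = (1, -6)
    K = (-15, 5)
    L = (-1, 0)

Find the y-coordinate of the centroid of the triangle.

Apply the shoelace formula. First the cross-terms c_i = x_i·y_{i+1} − x_{i+1}·y_i:
  -85, 5, 6  ⇒  2A = -74, A = -37.
Then Σ (y_i + y_{i+1})·c_i = 74, so ȳ = 74 / (6·(-37)) = -1/3.

-1/3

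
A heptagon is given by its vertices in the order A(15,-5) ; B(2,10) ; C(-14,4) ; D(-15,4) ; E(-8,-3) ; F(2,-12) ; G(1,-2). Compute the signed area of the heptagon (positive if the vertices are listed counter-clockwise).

262

A→B: (15)(10) − (2)(-5) = 160
B→C: (2)(4) − (-14)(10) = 148
C→D: (-14)(4) − (-15)(4) = 4
D→E: (-15)(-3) − (-8)(4) = 77
E→F: (-8)(-12) − (2)(-3) = 102
F→G: (2)(-2) − (1)(-12) = 8
G→A: (1)(-5) − (15)(-2) = 25
Σ = 524
Signed area = Σ/2 = 262 (positive ⇒ counter-clockwise traversal).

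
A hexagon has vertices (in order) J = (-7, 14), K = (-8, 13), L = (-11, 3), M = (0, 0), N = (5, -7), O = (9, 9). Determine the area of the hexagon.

218.5

Apply the shoelace formula: 2A = Σ (x_i·y_{i+1} − x_{i+1}·y_i), indices taken mod 6.
Σ = (21) + (119) + (0) + (0) + (108) + (189) = 437
Area = |Σ|/2 = 218.5.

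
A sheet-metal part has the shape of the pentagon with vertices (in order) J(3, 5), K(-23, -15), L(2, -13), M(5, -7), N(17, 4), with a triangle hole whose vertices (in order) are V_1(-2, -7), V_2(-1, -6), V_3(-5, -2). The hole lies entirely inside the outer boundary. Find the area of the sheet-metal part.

327

Outer boundary:
Apply Gauss's area formula: 2A = Σ (x_i·y_{i+1} − x_{i+1}·y_i), indices taken mod 5.
Σ = (70) + (329) + (51) + (139) + (73) = 662
Area = |Σ|/2 = 331.
Hole:
Apply the surveyor's formula: 2A = Σ (x_i·y_{i+1} − x_{i+1}·y_i), indices taken mod 3.
V_1→V_2: (-2)(-6) − (-1)(-7) = 5
V_2→V_3: (-1)(-2) − (-5)(-6) = -28
V_3→V_1: (-5)(-7) − (-2)(-2) = 31
Σ = 8
Area = |Σ|/2 = 4.
Net area = 331 − 4 = 327.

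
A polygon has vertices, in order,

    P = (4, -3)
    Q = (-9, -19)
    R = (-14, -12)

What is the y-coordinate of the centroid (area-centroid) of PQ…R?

Apply the shoelace formula. First the cross-terms c_i = x_i·y_{i+1} − x_{i+1}·y_i:
  -103, -158, 90  ⇒  2A = -171, A = -85.5.
Then Σ (y_i + y_{i+1})·c_i = 5814, so ȳ = 5814 / (6·(-85.5)) = -34/3.

-34/3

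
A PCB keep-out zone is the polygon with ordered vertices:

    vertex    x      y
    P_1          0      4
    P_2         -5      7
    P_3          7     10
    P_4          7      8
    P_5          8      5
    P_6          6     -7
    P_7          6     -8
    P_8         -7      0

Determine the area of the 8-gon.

149

Apply the surveyor's formula: 2A = Σ (x_i·y_{i+1} − x_{i+1}·y_i), indices taken mod 8.
P_1→P_2: (0)(7) − (-5)(4) = 20
P_2→P_3: (-5)(10) − (7)(7) = -99
P_3→P_4: (7)(8) − (7)(10) = -14
P_4→P_5: (7)(5) − (8)(8) = -29
P_5→P_6: (8)(-7) − (6)(5) = -86
P_6→P_7: (6)(-8) − (6)(-7) = -6
P_7→P_8: (6)(0) − (-7)(-8) = -56
P_8→P_1: (-7)(4) − (0)(0) = -28
Σ = -298
Area = |Σ|/2 = 149.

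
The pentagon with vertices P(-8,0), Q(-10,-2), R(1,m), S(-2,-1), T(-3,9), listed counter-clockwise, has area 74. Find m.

-10

Write out the shoelace sum; only the two edges meeting at R involve m:
2·Area = [((-10)·m − 1·(-2)) + (1·(-1) − (-2)·m)] + 67
       = -8·m + 68 = 148
⇒ m = -10.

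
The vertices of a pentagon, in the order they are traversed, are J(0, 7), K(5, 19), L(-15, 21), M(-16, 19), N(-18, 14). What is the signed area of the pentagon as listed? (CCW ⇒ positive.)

199

Σ = (-35) + (390) + (51) + (118) + (-126) = 398
Signed area = Σ/2 = 199 (positive ⇒ counter-clockwise traversal).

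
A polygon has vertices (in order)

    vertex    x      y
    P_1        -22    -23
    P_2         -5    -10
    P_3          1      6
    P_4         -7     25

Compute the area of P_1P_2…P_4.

431.5

Σ = (105) + (-20) + (67) + (711) = 863
Area = |Σ|/2 = 431.5.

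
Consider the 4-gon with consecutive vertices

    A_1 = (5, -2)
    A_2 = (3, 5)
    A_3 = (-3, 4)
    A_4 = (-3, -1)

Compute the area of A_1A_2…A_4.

42

Apply the surveyor's formula: 2A = Σ (x_i·y_{i+1} − x_{i+1}·y_i), indices taken mod 4.
A_1→A_2: (5)(5) − (3)(-2) = 31
A_2→A_3: (3)(4) − (-3)(5) = 27
A_3→A_4: (-3)(-1) − (-3)(4) = 15
A_4→A_1: (-3)(-2) − (5)(-1) = 11
Σ = 84
Area = |Σ|/2 = 42.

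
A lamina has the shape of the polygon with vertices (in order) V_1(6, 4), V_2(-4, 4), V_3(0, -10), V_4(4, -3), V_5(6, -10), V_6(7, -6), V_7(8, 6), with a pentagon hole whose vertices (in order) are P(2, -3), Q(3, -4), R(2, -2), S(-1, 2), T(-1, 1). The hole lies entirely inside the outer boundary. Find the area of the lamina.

Outer boundary:
Apply the shoelace (surveyor's) formula: 2A = Σ (x_i·y_{i+1} − x_{i+1}·y_i), indices taken mod 7.
Σ = (40) + (40) + (40) + (-22) + (34) + (90) + (-4) = 218
Area = |Σ|/2 = 109.
Hole:
Σ = (1) + (2) + (2) + (1) + (1) = 7
Area = |Σ|/2 = 3.5.
Net area = 109 − 3.5 = 105.5.

105.5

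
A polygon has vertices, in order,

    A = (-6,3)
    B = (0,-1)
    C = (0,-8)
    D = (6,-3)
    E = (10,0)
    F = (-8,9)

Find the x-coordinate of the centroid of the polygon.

Apply the surveyor's formula. First the cross-terms c_i = x_i·y_{i+1} − x_{i+1}·y_i:
  6, 0, 48, 30, 90, 30  ⇒  2A = 204, A = 102.
Then Σ (x_i + x_{i+1})·c_i = 492, so x̄ = 492 / (6·102) = 41/51.

41/51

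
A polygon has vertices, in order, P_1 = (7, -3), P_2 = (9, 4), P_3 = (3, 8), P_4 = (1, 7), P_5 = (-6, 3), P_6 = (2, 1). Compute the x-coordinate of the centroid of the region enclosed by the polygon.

679/222

Apply the surveyor's formula. First the cross-terms c_i = x_i·y_{i+1} − x_{i+1}·y_i:
  55, 60, 13, 45, -12, -13  ⇒  2A = 148, A = 74.
Then Σ (x_i + x_{i+1})·c_i = 1358, so x̄ = 1358 / (6·74) = 679/222.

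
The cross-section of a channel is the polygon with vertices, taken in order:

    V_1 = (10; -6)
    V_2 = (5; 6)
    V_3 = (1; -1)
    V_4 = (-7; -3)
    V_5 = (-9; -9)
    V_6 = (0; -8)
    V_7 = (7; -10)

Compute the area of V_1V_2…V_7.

Apply the shoelace (surveyor's) formula: 2A = Σ (x_i·y_{i+1} − x_{i+1}·y_i), indices taken mod 7.
Cross-terms: 90, -11, -10, 36, 72, 56, 58  ⇒  Σ = 291
Area = |Σ|/2 = 145.5.

145.5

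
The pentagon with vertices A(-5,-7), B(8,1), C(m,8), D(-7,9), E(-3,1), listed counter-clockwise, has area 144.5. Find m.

9

Write out the shoelace sum; only the two edges meeting at C involve m:
2·Area = [(8·8 − m·1) + (m·9 − (-7)·8)] + 97
       = 8·m + 217 = 289
⇒ m = 9.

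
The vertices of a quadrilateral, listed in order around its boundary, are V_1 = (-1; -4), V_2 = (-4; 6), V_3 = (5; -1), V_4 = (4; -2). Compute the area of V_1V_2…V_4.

Cross-terms: -22, -26, -6, -18  ⇒  Σ = -72
Area = |Σ|/2 = 36.

36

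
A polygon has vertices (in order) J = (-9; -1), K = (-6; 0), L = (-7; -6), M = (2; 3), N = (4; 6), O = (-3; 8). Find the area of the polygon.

73

Apply the shoelace (surveyor's) formula: 2A = Σ (x_i·y_{i+1} − x_{i+1}·y_i), indices taken mod 6.
Cross-terms: -6, 36, -9, 0, 50, 75  ⇒  Σ = 146
Area = |Σ|/2 = 73.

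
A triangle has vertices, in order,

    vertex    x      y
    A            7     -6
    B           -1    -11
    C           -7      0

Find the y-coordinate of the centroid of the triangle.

Apply the surveyor's formula. First the cross-terms c_i = x_i·y_{i+1} − x_{i+1}·y_i:
  -83, -77, 42  ⇒  2A = -118, A = -59.
Then Σ (y_i + y_{i+1})·c_i = 2006, so ȳ = 2006 / (6·(-59)) = -17/3.

-17/3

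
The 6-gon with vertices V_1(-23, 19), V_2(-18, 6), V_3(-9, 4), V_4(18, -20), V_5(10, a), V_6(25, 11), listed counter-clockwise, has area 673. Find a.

-2

Write out the shoelace sum; only the two edges meeting at V_5 involve a:
2·Area = [(18·a − 10·(-20)) + (10·11 − 25·a)] + 1022
       = -7·a + 1332 = 1346
⇒ a = -2.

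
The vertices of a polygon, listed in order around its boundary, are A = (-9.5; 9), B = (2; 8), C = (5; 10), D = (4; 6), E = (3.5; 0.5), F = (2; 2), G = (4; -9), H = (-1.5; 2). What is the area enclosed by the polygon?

81.5

Apply the surveyor's formula: 2A = Σ (x_i·y_{i+1} − x_{i+1}·y_i), indices taken mod 8.
Σ = (-94) + (-20) + (-10) + (-19) + (6) + (-26) + (-5.5) + (5.5) = -163
Area = |Σ|/2 = 81.5.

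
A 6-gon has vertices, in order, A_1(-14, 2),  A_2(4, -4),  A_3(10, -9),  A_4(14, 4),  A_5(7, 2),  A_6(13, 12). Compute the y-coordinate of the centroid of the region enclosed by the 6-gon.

Apply the surveyor's formula. First the cross-terms c_i = x_i·y_{i+1} − x_{i+1}·y_i:
  48, 4, 166, 0, 58, 194  ⇒  2A = 470, A = 235.
Then Σ (y_i + y_{i+1})·c_i = 2550, so ȳ = 2550 / (6·235) = 85/47.

85/47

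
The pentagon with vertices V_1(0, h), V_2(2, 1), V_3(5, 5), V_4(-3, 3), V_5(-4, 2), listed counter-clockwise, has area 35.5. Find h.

-5

The doubled signed area Σ (x_i y_{i+1} − x_{i+1} y_i) is linear in h.
With h=0 it equals 41; the coefficient of h is -6 (from the two edges through V_1).
So -6·h + 41 = 2·35.5 = 71 ⇒ h = -5.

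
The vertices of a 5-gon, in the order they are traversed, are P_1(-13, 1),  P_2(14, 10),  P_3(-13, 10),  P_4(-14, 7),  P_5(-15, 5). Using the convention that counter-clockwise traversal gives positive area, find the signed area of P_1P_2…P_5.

Apply the surveyor's formula: 2A = Σ (x_i·y_{i+1} − x_{i+1}·y_i), indices taken mod 5.
Σ = (-144) + (270) + (49) + (35) + (50) = 260
Signed area = Σ/2 = 130 (positive ⇒ counter-clockwise traversal).

130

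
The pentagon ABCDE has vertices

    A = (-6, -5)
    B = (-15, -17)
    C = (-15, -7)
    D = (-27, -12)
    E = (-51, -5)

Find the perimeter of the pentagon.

|AB| = √((-9)² + (-12)²) = √225 = 15
|BC| = √((0)² + (10)²) = √100 = 10
|CD| = √((-12)² + (-5)²) = √169 = 13
|DE| = √((-24)² + (7)²) = √625 = 25
|EA| = √((45)² + (0)²) = √2025 = 45
Perimeter = 15 + 10 + 13 + 25 + 45 = 108.

108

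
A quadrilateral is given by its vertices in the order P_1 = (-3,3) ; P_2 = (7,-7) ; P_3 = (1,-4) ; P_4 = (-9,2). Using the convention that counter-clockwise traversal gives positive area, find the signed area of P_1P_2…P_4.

P_1→P_2: (-3)(-7) − (7)(3) = 0
P_2→P_3: (7)(-4) − (1)(-7) = -21
P_3→P_4: (1)(2) − (-9)(-4) = -34
P_4→P_1: (-9)(3) − (-3)(2) = -21
Σ = -76
Signed area = Σ/2 = -38 (negative ⇒ clockwise traversal).

-38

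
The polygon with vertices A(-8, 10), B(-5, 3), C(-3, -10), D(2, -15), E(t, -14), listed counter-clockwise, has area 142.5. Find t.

11

Write out the shoelace sum; only the two edges meeting at E involve t:
2·Area = [(2·(-14) − t·(-15)) + (t·10 − (-8)·(-14))] + 150
       = 25·t + 10 = 285
⇒ t = 11.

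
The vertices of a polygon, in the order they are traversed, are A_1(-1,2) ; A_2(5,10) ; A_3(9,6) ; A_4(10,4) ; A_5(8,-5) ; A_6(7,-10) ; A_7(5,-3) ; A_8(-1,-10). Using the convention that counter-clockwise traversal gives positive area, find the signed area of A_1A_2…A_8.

-133.5

A_1→A_2: (-1)(10) − (5)(2) = -20
A_2→A_3: (5)(6) − (9)(10) = -60
A_3→A_4: (9)(4) − (10)(6) = -24
A_4→A_5: (10)(-5) − (8)(4) = -82
A_5→A_6: (8)(-10) − (7)(-5) = -45
A_6→A_7: (7)(-3) − (5)(-10) = 29
A_7→A_8: (5)(-10) − (-1)(-3) = -53
A_8→A_1: (-1)(2) − (-1)(-10) = -12
Σ = -267
Signed area = Σ/2 = -133.5 (negative ⇒ clockwise traversal).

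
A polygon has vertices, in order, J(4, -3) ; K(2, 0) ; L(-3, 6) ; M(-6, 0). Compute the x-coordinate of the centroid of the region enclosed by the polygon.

Apply the surveyor's formula. First the cross-terms c_i = x_i·y_{i+1} − x_{i+1}·y_i:
  6, 12, 36, 18  ⇒  2A = 72, A = 36.
Then Σ (x_i + x_{i+1})·c_i = -336, so x̄ = -336 / (6·36) = -14/9.

-14/9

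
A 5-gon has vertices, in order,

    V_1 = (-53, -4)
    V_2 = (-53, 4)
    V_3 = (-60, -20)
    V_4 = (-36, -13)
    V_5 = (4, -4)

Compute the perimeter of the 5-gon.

156

|V_1V_2| = √((0)² + (8)²) = √64 = 8
|V_2V_3| = √((-7)² + (-24)²) = √625 = 25
|V_3V_4| = √((24)² + (7)²) = √625 = 25
|V_4V_5| = √((40)² + (9)²) = √1681 = 41
|V_5V_1| = √((-57)² + (0)²) = √3249 = 57
Perimeter = 8 + 25 + 25 + 41 + 57 = 156.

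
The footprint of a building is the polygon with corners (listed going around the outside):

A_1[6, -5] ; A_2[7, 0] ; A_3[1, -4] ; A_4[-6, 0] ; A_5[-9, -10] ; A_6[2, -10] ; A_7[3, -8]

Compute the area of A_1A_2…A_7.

100

Apply the shoelace formula: 2A = Σ (x_i·y_{i+1} − x_{i+1}·y_i), indices taken mod 7.
Cross-terms: 35, -28, -24, 60, 110, 14, 33  ⇒  Σ = 200
Area = |Σ|/2 = 100.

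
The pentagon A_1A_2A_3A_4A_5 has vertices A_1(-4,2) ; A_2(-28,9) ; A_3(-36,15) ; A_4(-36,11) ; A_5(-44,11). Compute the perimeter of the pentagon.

|A_1A_2| = √((-24)² + (7)²) = √625 = 25
|A_2A_3| = √((-8)² + (6)²) = √100 = 10
|A_3A_4| = √((0)² + (-4)²) = √16 = 4
|A_4A_5| = √((-8)² + (0)²) = √64 = 8
|A_5A_1| = √((40)² + (-9)²) = √1681 = 41
Perimeter = 25 + 10 + 4 + 8 + 41 = 88.

88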